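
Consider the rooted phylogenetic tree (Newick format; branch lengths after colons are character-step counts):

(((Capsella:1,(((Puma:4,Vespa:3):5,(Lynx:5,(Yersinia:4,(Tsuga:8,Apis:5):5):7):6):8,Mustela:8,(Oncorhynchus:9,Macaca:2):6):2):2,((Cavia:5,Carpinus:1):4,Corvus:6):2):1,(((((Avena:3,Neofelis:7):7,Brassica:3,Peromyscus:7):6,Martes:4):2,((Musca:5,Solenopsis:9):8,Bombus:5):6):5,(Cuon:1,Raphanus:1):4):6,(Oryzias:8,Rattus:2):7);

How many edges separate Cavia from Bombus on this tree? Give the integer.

8

The MRCA of Cavia and Bombus is the root of the tree.
From Cavia up to that node: 4 branches. From Bombus up to the same node: 4 branches. Total: 4 + 4 = 8.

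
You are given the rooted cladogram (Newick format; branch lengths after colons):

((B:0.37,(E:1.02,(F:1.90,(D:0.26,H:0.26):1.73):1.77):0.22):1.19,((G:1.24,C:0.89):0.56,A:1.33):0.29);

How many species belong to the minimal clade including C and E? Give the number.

The MRCA of C and E is the root, so the clade is the entire tree.
That clade contains 8 terminal taxa: A, B, C, D, E, F, G, H.

8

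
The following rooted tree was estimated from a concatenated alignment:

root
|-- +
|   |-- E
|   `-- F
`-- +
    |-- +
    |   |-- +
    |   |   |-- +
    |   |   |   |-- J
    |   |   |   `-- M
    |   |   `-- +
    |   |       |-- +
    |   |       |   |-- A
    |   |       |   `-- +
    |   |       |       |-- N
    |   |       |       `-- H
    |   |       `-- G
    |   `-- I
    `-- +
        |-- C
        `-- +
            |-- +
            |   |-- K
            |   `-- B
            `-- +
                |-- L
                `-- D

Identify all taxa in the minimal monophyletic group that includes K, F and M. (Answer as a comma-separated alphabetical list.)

A, B, C, D, E, F, G, H, I, J, K, L, M, N

Tracing K: it sits inside (K,B).
Tracing F: it sits inside (E,F).
Tracing M: it sits inside (J,M).
The smallest clade enclosing all 3 is the whole tree (their MRCA is the root), so the answer is all 14 tips in alphabetical order.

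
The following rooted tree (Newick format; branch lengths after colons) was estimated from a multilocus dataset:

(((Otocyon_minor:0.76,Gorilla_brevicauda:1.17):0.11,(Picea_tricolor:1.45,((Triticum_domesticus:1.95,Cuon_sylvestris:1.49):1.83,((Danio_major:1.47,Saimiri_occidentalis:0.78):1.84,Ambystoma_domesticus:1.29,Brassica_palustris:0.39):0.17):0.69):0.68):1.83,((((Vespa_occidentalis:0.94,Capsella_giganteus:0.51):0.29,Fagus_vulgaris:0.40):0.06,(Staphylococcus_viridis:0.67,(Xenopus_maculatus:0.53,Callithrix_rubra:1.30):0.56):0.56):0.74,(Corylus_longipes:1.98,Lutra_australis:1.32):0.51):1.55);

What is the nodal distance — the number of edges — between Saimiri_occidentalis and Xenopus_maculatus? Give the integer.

The MRCA of Saimiri_occidentalis and Xenopus_maculatus is the root of the tree.
From Saimiri_occidentalis up to that node: 6 branches. From Xenopus_maculatus up to the same node: 5 branches. Total: 6 + 5 = 11.

11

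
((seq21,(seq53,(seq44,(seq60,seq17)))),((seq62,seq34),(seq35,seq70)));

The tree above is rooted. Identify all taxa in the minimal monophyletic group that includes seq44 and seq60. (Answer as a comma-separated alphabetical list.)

Tracing seq44: it sits inside (seq44,(seq60,seq17)).
Tracing seq60: it sits inside (seq60,seq17).
The smallest clade enclosing both is (seq44,(seq60,seq17)); the answer is its 3 terminal taxa in alphabetical order.

seq17, seq44, seq60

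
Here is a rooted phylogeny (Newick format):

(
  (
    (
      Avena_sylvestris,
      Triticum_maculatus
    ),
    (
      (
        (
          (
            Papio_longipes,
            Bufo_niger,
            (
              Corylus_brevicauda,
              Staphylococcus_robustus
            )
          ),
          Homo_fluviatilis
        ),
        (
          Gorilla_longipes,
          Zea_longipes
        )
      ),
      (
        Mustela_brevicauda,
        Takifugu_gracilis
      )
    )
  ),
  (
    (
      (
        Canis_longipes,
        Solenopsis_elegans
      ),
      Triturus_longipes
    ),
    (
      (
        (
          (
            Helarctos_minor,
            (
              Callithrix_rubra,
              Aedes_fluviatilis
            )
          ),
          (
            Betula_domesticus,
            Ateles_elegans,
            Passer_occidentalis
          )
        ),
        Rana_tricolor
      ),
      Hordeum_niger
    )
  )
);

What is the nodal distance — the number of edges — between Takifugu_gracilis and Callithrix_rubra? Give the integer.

11

The MRCA of Takifugu_gracilis and Callithrix_rubra is the root of the tree.
From Takifugu_gracilis up to that node: 4 branches. From Callithrix_rubra up to the same node: 7 branches. Total: 4 + 7 = 11.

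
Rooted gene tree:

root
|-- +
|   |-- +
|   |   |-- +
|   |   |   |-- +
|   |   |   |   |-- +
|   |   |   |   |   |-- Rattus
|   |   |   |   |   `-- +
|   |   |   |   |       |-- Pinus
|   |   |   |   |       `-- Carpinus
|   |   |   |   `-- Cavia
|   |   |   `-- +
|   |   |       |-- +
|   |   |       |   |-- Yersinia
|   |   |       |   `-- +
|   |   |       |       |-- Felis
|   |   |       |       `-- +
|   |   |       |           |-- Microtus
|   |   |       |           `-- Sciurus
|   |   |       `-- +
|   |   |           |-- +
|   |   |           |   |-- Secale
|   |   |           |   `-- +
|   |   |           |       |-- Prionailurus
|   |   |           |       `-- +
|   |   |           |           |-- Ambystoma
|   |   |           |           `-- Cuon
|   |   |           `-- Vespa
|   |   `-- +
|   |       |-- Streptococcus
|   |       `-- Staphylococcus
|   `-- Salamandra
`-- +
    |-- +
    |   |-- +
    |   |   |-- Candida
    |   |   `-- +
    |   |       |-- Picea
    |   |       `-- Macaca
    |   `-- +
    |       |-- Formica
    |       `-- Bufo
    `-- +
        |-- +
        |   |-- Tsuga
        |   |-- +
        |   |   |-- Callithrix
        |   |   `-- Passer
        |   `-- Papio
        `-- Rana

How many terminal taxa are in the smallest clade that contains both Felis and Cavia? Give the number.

13

The MRCA of Felis and Cavia is the node subtending (((Rattus,(Pinus,Carpinus)),Cavia),((Yersinia,(Felis,(Microtus,Sciurus))),((Secale,(Prionailurus,(Ambystoma,Cuon))),Vespa))).
That clade contains 13 terminal taxa: Ambystoma, Carpinus, Cavia, Cuon, Felis, Microtus, Pinus, Prionailurus, Rattus, Sciurus, Secale, Vespa, Yersinia.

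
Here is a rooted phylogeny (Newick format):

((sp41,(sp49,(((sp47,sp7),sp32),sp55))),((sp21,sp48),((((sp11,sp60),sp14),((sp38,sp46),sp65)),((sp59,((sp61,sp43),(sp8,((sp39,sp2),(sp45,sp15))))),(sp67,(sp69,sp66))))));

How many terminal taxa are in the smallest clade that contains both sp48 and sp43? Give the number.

The MRCA of sp48 and sp43 is the node subtending ((sp21,sp48),((((sp11,sp60),sp14),((sp38,sp46),sp65)),((sp59,((sp61,sp43),(sp8,((sp39,sp2),(sp45,sp15))))),(sp67,(sp69,sp66))))).
That clade contains 19 terminal taxa: sp11, sp14, sp15, sp2, sp21, sp38, sp39, sp43, sp45, sp46, sp48, sp59, sp60, sp61, sp65, sp66, sp67, sp69, sp8.

19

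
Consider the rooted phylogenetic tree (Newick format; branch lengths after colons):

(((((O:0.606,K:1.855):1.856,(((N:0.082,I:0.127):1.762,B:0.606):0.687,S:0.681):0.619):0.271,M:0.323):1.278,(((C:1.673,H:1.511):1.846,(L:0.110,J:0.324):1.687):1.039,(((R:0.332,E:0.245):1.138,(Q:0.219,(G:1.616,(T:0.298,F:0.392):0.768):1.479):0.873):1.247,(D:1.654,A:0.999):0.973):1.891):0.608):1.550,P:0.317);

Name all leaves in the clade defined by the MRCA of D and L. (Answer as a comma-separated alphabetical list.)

Tracing D: it sits inside (D,A).
Tracing L: it sits inside (L,J).
The smallest clade enclosing both is (((C,H),(L,J)),(((R,E),(Q,(G,(T,F)))),(D,A))); the answer is its 12 terminal taxa in alphabetical order.

A, C, D, E, F, G, H, J, L, Q, R, T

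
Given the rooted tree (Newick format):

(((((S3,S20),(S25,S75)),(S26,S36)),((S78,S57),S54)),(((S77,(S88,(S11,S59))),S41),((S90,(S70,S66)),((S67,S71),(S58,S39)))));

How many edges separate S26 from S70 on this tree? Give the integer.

9

The MRCA of S26 and S70 is the root of the tree.
From S26 up to that node: 4 branches. From S70 up to the same node: 5 branches. Total: 4 + 5 = 9.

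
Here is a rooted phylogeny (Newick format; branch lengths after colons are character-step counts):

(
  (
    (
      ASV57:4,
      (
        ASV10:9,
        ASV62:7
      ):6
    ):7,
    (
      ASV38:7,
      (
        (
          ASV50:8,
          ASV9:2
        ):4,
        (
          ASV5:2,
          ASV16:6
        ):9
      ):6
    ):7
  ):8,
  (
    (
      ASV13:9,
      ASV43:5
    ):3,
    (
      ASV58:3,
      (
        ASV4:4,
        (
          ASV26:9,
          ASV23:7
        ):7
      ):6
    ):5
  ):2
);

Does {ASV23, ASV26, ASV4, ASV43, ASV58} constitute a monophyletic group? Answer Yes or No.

The MRCA of the listed taxa subtends ((ASV13,ASV43),(ASV58,(ASV4,(ASV26,ASV23)))).
That clade also contains ASV13, which is not in the proposed group, so the group is not monophyletic.

No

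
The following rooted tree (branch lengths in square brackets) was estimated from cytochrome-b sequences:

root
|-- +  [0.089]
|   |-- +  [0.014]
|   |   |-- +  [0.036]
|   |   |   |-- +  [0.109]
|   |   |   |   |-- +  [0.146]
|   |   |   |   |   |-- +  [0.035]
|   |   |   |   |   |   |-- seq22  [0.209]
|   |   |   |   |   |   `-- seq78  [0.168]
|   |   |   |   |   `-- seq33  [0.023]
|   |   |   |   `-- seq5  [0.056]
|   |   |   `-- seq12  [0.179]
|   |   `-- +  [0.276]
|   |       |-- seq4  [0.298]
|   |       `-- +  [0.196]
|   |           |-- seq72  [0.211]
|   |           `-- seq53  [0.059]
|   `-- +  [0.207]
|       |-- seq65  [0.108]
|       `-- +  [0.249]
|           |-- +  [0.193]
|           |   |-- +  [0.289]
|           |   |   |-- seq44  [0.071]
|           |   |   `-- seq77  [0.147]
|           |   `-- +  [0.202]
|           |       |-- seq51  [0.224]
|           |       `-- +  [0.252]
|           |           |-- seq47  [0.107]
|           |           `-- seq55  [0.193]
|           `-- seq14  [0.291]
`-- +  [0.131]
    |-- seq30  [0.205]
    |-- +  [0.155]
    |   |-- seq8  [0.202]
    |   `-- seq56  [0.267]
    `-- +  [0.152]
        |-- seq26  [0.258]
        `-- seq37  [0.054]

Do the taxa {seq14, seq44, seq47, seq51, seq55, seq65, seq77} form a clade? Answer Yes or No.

The most recent common ancestor of these taxa subtends (seq65,(((seq44,seq77),(seq51,(seq47,seq55))),seq14)).
That clade has exactly 7 tips — every listed taxon and nothing else — so the group is monophyletic.

Yes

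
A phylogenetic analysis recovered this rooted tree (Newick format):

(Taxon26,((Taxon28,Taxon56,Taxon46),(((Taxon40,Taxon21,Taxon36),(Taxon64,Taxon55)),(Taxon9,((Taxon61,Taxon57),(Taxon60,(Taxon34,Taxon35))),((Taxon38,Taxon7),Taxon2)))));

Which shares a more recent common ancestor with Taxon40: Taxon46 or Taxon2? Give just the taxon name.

Taxon2

The MRCA of Taxon40 and Taxon2 subtends (((Taxon40,Taxon21,Taxon36),(Taxon64,Taxon55)),(Taxon9,((Taxon61,Taxon57),(Taxon60,(Taxon34,Taxon35))),((Taxon38,Taxon7),Taxon2))) (14 taxa).
The MRCA of Taxon40 and Taxon46 subtends ((Taxon28,Taxon56,Taxon46),(((Taxon40,Taxon21,Taxon36),(Taxon64,Taxon55)),(Taxon9,((Taxon61,Taxon57),(Taxon60,(Taxon34,Taxon35))),((Taxon38,Taxon7),Taxon2)))) (17 taxa).
The first is nested inside the second, so Taxon40 shares a more recent common ancestor with Taxon2.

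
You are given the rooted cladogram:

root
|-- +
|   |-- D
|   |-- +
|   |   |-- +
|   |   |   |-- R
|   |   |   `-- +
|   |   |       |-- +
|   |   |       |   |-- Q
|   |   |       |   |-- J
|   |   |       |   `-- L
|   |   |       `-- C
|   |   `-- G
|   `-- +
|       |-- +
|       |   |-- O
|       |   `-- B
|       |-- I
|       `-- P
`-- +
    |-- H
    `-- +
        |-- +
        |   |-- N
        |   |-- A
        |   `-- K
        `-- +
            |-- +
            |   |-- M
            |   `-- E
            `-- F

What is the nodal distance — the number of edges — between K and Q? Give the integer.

The MRCA of K and Q is the root of the tree.
From K up to that node: 4 branches. From Q up to the same node: 6 branches. Total: 4 + 6 = 10.

10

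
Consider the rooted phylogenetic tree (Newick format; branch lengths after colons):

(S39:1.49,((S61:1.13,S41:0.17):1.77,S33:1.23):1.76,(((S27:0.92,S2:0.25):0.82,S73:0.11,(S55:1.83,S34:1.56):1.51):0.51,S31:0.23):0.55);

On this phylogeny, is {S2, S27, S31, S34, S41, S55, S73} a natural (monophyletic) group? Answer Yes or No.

No

The MRCA of the listed taxa is the root, so the smallest clade containing them is the whole tree.
That clade also contains S33, S39, S61, which are not in the proposed group, so the group is not monophyletic.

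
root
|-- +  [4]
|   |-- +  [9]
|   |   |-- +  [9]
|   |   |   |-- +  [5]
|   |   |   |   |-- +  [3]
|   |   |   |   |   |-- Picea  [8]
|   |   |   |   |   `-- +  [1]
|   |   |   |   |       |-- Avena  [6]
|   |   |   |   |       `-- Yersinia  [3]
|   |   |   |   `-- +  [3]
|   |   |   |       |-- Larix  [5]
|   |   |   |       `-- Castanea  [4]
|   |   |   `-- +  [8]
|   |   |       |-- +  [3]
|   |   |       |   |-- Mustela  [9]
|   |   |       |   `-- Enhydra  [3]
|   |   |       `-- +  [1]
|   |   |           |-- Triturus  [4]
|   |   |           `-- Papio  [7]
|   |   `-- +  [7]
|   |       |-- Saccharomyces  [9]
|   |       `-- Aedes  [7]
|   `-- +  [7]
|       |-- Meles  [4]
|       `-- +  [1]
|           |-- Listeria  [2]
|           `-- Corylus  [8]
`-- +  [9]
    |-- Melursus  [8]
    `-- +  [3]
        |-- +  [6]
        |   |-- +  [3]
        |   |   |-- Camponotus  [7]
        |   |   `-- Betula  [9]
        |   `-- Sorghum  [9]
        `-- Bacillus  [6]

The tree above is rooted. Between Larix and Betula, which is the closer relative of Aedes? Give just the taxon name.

The MRCA of Aedes and Larix subtends ((((Picea,(Avena,Yersinia)),(Larix,Castanea)),((Mustela,Enhydra),(Triturus,Papio))),(Saccharomyces,Aedes)) (11 taxa).
The MRCA of Aedes and Betula is the root, subtending the entire tree (19 taxa).
The first is nested inside the second, so Aedes shares a more recent common ancestor with Larix.

Larix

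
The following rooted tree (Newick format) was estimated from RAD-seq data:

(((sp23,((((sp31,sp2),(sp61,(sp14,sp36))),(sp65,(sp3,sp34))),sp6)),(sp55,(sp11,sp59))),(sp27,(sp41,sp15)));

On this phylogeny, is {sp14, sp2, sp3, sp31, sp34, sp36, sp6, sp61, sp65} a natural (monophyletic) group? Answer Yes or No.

The most recent common ancestor of these taxa subtends ((((sp31,sp2),(sp61,(sp14,sp36))),(sp65,(sp3,sp34))),sp6).
That clade has exactly 9 tips — every listed taxon and nothing else — so the group is monophyletic.

Yes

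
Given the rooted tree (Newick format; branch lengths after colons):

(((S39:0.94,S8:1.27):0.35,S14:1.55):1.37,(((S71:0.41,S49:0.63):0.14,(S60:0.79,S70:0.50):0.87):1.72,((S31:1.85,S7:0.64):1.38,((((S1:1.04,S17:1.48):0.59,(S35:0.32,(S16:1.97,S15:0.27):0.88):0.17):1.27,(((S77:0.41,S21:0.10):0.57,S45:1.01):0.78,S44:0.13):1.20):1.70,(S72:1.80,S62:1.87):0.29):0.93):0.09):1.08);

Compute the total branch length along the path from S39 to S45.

9.45

The path runs S39 → … → MRCA → … → S45; the MRCA is the root of the tree.
Branch lengths along that path: 0.94 + 0.35 + 1.37 + 1.08 + 0.09 + 0.93 + 1.70 + 1.20 + 0.78 + 1.01 = 9.45.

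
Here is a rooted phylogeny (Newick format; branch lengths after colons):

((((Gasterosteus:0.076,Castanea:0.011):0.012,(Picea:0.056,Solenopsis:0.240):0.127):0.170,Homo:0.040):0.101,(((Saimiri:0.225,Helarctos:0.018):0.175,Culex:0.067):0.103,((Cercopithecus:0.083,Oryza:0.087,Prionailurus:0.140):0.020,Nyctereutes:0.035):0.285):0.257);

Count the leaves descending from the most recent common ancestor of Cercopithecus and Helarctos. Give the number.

7

The MRCA of Cercopithecus and Helarctos is the node subtending (((Saimiri,Helarctos),Culex),((Cercopithecus,Oryza,Prionailurus),Nyctereutes)).
That clade contains 7 terminal taxa: Cercopithecus, Culex, Helarctos, Nyctereutes, Oryza, Prionailurus, Saimiri.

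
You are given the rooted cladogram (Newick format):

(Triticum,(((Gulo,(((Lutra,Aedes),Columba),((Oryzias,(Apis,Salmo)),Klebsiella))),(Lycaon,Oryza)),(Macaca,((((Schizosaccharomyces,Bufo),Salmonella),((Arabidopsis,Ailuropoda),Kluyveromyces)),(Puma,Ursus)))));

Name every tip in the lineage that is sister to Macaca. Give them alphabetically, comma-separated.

Ailuropoda, Arabidopsis, Bufo, Kluyveromyces, Puma, Salmonella, Schizosaccharomyces, Ursus

Macaca attaches to the tree at the node subtending (Macaca,((((Schizosaccharomyces,Bufo),Salmonella),((Arabidopsis,Ailuropoda),Kluyveromyces)),(Puma,Ursus))).
The other lineage descending from that same node — the sister group — is ((((Schizosaccharomyces,Bufo),Salmonella),((Arabidopsis,Ailuropoda),Kluyveromyces)),(Puma,Ursus)); its 8 tips in alphabetical order are the answer.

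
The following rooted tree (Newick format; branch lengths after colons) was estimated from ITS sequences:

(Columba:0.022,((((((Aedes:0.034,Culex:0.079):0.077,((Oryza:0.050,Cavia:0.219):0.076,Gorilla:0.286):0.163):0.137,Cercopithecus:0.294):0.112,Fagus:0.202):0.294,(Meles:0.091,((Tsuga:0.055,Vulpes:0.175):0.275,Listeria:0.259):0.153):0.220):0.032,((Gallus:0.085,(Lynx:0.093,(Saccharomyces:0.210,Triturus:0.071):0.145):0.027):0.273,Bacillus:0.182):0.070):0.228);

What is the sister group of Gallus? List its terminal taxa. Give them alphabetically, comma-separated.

Gallus attaches to the tree at the node subtending (Gallus,(Lynx,(Saccharomyces,Triturus))).
The other lineage descending from that same node — the sister group — is (Lynx,(Saccharomyces,Triturus)); its 3 tips in alphabetical order are the answer.

Lynx, Saccharomyces, Triturus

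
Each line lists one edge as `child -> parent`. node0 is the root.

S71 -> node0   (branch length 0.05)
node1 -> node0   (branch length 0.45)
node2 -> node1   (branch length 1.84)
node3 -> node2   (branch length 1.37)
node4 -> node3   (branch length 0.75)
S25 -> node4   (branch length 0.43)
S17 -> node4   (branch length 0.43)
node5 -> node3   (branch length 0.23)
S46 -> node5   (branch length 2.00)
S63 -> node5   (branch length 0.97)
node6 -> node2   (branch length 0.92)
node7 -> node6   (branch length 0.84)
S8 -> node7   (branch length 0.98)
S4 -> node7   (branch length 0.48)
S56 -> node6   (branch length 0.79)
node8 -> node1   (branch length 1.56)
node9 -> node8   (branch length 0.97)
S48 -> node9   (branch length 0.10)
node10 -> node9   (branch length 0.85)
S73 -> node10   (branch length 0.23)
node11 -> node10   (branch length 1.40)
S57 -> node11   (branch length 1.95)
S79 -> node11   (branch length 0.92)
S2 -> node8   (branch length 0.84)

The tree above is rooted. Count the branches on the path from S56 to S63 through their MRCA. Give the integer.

5

The MRCA of S56 and S63 is the node subtending (((S25,S17),(S46,S63)),((S8,S4),S56)).
From S56 up to that node: 2 branches. From S63 up to the same node: 3 branches. Total: 2 + 3 = 5.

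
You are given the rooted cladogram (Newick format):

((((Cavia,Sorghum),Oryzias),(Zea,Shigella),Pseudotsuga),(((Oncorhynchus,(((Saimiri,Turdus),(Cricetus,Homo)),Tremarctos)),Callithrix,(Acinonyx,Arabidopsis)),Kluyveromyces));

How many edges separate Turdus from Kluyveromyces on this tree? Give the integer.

The MRCA of Turdus and Kluyveromyces is the node subtending (((Oncorhynchus,(((Saimiri,Turdus),(Cricetus,Homo)),Tremarctos)),Callithrix,(Acinonyx,Arabidopsis)),Kluyveromyces).
From Turdus up to that node: 6 branches. From Kluyveromyces up to the same node: 1 branch. Total: 6 + 1 = 7.

7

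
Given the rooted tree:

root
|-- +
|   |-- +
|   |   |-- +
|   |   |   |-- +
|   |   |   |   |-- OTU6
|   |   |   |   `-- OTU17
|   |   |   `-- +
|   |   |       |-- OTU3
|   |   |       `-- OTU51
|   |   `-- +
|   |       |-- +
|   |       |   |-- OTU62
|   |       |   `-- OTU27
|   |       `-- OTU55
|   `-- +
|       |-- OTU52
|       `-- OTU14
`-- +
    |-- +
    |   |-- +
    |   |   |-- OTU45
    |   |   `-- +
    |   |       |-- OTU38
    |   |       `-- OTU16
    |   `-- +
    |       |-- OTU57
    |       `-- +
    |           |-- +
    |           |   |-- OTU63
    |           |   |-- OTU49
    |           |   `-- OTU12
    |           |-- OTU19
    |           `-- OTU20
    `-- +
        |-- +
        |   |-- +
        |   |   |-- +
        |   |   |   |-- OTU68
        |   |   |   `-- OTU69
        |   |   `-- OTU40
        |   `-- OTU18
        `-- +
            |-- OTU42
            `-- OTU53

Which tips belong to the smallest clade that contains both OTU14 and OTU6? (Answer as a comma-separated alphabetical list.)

OTU14, OTU17, OTU27, OTU3, OTU51, OTU52, OTU55, OTU6, OTU62

Tracing OTU14: it sits inside (OTU52,OTU14).
Tracing OTU6: it sits inside (OTU6,OTU17).
The smallest clade enclosing both is ((((OTU6,OTU17),(OTU3,OTU51)),((OTU62,OTU27),OTU55)),(OTU52,OTU14)); the answer is its 9 terminal taxa in alphabetical order.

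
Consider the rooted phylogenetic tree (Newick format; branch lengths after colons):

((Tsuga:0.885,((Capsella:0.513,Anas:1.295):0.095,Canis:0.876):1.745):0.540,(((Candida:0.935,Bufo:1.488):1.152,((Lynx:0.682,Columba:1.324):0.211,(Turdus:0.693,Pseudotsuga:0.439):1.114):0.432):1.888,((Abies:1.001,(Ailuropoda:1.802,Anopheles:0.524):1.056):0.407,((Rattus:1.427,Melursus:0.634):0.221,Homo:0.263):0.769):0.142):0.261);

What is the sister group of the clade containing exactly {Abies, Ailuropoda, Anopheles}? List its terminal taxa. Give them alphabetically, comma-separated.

The clade containing exactly {Abies, Ailuropoda, Anopheles} attaches to the tree at the node subtending ((Abies,(Ailuropoda,Anopheles)),((Rattus,Melursus),Homo)).
The other lineage descending from that same node — the sister group — is ((Rattus,Melursus),Homo); its 3 tips in alphabetical order are the answer.

Homo, Melursus, Rattus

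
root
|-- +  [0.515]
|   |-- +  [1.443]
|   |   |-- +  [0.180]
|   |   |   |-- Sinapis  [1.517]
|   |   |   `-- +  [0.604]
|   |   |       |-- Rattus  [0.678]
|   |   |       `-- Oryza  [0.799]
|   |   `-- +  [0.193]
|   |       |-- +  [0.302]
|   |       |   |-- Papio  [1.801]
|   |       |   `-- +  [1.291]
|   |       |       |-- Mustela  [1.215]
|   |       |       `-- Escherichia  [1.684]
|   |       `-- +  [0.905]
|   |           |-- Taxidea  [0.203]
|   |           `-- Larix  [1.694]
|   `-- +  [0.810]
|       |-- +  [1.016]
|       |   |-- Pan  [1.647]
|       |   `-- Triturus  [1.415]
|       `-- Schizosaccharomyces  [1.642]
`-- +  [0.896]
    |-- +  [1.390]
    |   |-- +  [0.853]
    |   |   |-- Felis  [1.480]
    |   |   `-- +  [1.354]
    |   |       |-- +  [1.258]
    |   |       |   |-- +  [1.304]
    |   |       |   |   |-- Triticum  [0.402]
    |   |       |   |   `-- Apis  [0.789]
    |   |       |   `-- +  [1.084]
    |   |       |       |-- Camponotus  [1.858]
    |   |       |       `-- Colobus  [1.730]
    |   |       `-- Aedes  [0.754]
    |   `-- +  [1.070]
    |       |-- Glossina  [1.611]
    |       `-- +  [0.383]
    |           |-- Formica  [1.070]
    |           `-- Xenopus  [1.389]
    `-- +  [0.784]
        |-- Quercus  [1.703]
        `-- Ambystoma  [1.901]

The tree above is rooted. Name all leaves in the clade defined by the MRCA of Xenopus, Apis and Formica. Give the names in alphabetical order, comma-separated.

Aedes, Apis, Camponotus, Colobus, Felis, Formica, Glossina, Triticum, Xenopus

Tracing Xenopus: it sits inside (Formica,Xenopus).
Tracing Apis: it sits inside (Triticum,Apis).
Tracing Formica: it sits inside (Formica,Xenopus).
The smallest clade enclosing all 3 is ((Felis,(((Triticum,Apis),(Camponotus,Colobus)),Aedes)),(Glossina,(Formica,Xenopus))); the answer is its 9 terminal taxa in alphabetical order.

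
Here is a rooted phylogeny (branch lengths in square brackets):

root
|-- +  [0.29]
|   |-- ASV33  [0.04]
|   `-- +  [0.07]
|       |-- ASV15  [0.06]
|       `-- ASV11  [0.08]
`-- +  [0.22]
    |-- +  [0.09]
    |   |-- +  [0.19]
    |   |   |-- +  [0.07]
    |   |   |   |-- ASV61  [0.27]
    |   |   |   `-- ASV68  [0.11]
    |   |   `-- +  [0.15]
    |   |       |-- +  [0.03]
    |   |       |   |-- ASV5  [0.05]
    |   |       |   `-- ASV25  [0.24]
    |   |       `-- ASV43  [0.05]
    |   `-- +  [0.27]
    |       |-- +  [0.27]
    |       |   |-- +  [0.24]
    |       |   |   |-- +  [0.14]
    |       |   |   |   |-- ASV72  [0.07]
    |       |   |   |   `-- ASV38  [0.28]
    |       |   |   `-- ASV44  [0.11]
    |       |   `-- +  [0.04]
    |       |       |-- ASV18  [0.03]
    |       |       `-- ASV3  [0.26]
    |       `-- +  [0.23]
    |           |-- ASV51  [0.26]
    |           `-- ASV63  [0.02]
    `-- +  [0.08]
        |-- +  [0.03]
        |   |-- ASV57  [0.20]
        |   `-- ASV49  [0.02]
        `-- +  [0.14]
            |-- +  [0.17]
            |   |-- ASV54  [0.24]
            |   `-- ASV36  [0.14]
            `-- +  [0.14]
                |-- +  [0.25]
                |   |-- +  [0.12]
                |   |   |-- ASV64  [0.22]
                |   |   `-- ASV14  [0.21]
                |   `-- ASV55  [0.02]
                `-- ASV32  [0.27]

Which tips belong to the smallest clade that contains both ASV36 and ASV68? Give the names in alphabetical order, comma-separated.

ASV14, ASV18, ASV25, ASV3, ASV32, ASV36, ASV38, ASV43, ASV44, ASV49, ASV5, ASV51, ASV54, ASV55, ASV57, ASV61, ASV63, ASV64, ASV68, ASV72

Tracing ASV36: it sits inside (ASV54,ASV36).
Tracing ASV68: it sits inside (ASV61,ASV68).
The smallest clade enclosing both is ((((ASV61,ASV68),((ASV5,ASV25),ASV43)),((((ASV72,ASV38),ASV44),(ASV18,ASV3)),(ASV51,ASV63))),((ASV57,ASV49),((ASV54,ASV36),(((ASV64,ASV14),ASV55),ASV32)))); the answer is its 20 terminal taxa in alphabetical order.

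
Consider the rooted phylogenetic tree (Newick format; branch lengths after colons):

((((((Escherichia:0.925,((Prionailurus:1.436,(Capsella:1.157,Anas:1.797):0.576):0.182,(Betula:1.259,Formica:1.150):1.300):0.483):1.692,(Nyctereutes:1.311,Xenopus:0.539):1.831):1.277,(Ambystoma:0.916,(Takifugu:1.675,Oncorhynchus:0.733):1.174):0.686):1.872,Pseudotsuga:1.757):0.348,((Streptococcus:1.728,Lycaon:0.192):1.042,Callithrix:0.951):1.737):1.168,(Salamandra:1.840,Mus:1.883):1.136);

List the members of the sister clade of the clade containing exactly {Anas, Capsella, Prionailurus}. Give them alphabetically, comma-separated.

The clade containing exactly {Anas, Capsella, Prionailurus} attaches to the tree at the node subtending ((Prionailurus,(Capsella,Anas)),(Betula,Formica)).
The other lineage descending from that same node — the sister group — is (Betula,Formica); its 2 tips in alphabetical order are the answer.

Betula, Formica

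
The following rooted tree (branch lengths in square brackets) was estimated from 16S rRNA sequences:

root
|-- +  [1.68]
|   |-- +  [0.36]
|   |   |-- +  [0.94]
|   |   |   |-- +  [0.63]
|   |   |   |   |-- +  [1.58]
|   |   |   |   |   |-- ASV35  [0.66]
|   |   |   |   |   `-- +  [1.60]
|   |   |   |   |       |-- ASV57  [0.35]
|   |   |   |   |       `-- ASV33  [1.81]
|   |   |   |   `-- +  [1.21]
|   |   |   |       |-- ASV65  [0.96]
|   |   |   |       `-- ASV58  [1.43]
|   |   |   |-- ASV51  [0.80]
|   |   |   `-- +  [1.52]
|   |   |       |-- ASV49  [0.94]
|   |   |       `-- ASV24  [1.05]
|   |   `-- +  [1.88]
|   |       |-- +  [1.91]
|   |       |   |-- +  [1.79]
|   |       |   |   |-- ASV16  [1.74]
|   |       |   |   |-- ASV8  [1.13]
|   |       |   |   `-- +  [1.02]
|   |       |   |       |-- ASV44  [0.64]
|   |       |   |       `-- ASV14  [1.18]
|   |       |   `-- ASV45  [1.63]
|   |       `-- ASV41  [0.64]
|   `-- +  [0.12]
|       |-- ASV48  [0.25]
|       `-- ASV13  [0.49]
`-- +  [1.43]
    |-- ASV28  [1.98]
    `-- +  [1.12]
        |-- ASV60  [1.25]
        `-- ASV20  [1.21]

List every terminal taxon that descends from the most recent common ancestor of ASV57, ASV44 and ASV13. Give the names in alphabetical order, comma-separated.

ASV13, ASV14, ASV16, ASV24, ASV33, ASV35, ASV41, ASV44, ASV45, ASV48, ASV49, ASV51, ASV57, ASV58, ASV65, ASV8

Tracing ASV57: it sits inside (ASV57,ASV33).
Tracing ASV44: it sits inside (ASV44,ASV14).
Tracing ASV13: it sits inside (ASV48,ASV13).
The smallest clade enclosing all 3 is (((((ASV35,(ASV57,ASV33)),(ASV65,ASV58)),ASV51,(ASV49,ASV24)),(((ASV16,ASV8,(ASV44,ASV14)),ASV45),ASV41)),(ASV48,ASV13)); the answer is its 16 terminal taxa in alphabetical order.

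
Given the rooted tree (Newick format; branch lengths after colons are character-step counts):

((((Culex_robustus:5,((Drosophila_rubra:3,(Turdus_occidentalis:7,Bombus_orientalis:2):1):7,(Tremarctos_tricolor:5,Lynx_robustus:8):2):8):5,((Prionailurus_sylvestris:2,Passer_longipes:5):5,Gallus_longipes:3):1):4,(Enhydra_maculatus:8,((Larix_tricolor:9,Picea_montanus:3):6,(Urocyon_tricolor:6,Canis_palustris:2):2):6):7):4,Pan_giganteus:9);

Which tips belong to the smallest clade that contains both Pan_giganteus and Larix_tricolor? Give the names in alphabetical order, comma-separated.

Tracing Pan_giganteus: it attaches directly to the root.
Tracing Larix_tricolor: it sits inside (Larix_tricolor,Picea_montanus).
The smallest clade enclosing both is the whole tree (their MRCA is the root), so the answer is all 15 tips in alphabetical order.

Bombus_orientalis, Canis_palustris, Culex_robustus, Drosophila_rubra, Enhydra_maculatus, Gallus_longipes, Larix_tricolor, Lynx_robustus, Pan_giganteus, Passer_longipes, Picea_montanus, Prionailurus_sylvestris, Tremarctos_tricolor, Turdus_occidentalis, Urocyon_tricolor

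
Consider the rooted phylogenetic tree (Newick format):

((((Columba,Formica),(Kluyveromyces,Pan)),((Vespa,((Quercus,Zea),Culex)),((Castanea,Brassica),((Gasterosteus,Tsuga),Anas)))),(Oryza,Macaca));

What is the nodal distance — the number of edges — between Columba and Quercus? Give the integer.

8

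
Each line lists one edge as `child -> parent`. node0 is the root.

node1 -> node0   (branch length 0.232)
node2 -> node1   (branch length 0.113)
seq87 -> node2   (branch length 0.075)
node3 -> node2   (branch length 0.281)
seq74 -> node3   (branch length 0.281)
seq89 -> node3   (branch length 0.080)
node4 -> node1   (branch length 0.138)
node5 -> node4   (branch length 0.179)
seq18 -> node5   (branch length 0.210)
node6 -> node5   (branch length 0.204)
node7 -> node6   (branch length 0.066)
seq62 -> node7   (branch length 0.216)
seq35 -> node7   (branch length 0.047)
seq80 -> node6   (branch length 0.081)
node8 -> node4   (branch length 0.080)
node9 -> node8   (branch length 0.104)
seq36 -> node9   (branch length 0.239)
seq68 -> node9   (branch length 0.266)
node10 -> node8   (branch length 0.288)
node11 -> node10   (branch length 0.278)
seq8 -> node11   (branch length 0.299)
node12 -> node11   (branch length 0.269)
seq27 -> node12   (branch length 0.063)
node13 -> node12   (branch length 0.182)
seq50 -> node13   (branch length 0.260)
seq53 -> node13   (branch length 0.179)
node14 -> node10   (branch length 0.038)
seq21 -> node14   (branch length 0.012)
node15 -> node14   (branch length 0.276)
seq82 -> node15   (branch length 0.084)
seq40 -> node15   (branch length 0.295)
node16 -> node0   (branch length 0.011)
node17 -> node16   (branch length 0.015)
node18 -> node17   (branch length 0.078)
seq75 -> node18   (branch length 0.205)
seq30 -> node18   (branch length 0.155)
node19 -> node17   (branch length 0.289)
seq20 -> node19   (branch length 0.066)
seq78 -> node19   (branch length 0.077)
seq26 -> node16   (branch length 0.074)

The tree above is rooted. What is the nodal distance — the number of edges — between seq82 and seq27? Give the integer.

6

The MRCA of seq82 and seq27 is the node subtending ((seq8,(seq27,(seq50,seq53))),(seq21,(seq82,seq40))).
From seq82 up to that node: 3 branches. From seq27 up to the same node: 3 branches. Total: 3 + 3 = 6.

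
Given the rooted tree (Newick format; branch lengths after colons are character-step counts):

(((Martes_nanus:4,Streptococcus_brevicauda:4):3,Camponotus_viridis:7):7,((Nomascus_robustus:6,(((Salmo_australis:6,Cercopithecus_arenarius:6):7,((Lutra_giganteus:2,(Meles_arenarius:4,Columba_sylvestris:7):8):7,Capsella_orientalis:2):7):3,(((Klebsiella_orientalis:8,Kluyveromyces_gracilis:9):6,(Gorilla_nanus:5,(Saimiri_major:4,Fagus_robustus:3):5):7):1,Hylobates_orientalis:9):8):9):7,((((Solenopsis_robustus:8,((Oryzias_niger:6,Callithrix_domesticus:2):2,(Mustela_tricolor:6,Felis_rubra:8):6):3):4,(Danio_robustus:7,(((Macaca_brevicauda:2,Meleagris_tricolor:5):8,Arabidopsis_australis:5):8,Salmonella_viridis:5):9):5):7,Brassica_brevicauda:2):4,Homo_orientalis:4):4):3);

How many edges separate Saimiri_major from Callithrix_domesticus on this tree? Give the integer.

14

The MRCA of Saimiri_major and Callithrix_domesticus is the node subtending ((Nomascus_robustus,(((Salmo_australis,Cercopithecus_arenarius),((Lutra_giganteus,(Meles_arenarius,Columba_sylvestris)),Capsella_orientalis)),(((Klebsiella_orientalis,Kluyveromyces_gracilis),(Gorilla_nanus,(Saimiri_major,Fagus_robustus))),Hylobates_orientalis))),((((Solenopsis_robustus,((Oryzias_niger,Callithrix_domesticus),(Mustela_tricolor,Felis_rubra))),(Danio_robustus,(((Macaca_brevicauda,Meleagris_tricolor),Arabidopsis_australis),Salmonella_viridis))),Brassica_brevicauda),Homo_orientalis)).
From Saimiri_major up to that node: 7 branches. From Callithrix_domesticus up to the same node: 7 branches. Total: 7 + 7 = 14.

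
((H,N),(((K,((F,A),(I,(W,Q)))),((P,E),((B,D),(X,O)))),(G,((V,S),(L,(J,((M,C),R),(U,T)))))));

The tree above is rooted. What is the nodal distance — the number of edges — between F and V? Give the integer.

9

The MRCA of F and V is the node subtending (((K,((F,A),(I,(W,Q)))),((P,E),((B,D),(X,O)))),(G,((V,S),(L,(J,((M,C),R),(U,T)))))).
From F up to that node: 5 branches. From V up to the same node: 4 branches. Total: 5 + 4 = 9.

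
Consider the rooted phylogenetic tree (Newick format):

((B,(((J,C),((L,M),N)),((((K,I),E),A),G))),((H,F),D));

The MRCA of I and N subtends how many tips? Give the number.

The MRCA of I and N is the node subtending (((J,C),((L,M),N)),((((K,I),E),A),G)).
That clade contains 10 terminal taxa: A, C, E, G, I, J, K, L, M, N.

10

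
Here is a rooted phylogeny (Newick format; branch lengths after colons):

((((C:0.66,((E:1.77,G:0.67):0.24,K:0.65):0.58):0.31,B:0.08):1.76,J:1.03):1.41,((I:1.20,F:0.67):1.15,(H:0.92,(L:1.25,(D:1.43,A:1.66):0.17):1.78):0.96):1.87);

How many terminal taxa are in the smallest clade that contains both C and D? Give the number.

The MRCA of C and D is the root, so the clade is the entire tree.
That clade contains 12 terminal taxa: A, B, C, D, E, F, G, H, I, J, K, L.

12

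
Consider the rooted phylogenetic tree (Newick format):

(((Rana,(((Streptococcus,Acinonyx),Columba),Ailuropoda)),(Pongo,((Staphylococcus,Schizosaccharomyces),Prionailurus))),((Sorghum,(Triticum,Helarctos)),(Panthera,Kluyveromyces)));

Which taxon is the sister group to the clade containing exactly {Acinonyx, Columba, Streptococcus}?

The clade containing exactly {Acinonyx, Columba, Streptococcus} attaches to the tree at the node subtending (((Streptococcus,Acinonyx),Columba),Ailuropoda).
The other lineage descending from that same node — the sister group — is the single tip Ailuropoda.

Ailuropoda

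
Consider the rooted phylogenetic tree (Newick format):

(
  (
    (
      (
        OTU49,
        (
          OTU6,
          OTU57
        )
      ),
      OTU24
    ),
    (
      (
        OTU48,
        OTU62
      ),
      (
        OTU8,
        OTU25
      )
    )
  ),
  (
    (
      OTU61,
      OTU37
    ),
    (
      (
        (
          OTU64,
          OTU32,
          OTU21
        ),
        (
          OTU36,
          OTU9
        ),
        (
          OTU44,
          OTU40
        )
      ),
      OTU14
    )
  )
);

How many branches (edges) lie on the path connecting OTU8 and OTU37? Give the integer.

The MRCA of OTU8 and OTU37 is the root of the tree.
From OTU8 up to that node: 4 branches. From OTU37 up to the same node: 3 branches. Total: 4 + 3 = 7.

7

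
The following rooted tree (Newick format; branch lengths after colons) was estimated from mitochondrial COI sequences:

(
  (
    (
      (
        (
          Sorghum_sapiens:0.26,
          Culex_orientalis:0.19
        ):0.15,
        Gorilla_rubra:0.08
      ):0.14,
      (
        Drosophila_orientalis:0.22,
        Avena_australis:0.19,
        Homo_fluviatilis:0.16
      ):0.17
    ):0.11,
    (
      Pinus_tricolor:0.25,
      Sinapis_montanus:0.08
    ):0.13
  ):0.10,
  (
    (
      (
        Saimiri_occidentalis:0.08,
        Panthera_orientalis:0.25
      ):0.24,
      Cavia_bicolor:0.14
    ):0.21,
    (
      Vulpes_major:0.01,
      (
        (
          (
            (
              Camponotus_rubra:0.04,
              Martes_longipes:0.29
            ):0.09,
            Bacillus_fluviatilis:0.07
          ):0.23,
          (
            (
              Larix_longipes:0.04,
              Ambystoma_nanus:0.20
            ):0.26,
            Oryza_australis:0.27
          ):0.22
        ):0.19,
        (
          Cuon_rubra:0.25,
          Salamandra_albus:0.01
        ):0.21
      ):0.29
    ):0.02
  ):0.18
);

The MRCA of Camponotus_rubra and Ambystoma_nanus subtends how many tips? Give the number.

The MRCA of Camponotus_rubra and Ambystoma_nanus is the node subtending (((Camponotus_rubra,Martes_longipes),Bacillus_fluviatilis),((Larix_longipes,Ambystoma_nanus),Oryza_australis)).
That clade contains 6 terminal taxa: Ambystoma_nanus, Bacillus_fluviatilis, Camponotus_rubra, Larix_longipes, Martes_longipes, Oryza_australis.

6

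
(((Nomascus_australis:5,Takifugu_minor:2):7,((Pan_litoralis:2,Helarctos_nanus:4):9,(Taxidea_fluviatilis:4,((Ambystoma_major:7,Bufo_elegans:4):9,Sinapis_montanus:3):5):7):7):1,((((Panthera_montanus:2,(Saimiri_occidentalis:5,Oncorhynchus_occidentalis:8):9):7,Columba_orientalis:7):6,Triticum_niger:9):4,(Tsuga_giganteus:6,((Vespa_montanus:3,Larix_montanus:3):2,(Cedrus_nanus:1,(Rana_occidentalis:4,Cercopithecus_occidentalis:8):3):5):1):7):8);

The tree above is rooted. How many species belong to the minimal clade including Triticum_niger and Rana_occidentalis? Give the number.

The MRCA of Triticum_niger and Rana_occidentalis is the node subtending ((((Panthera_montanus,(Saimiri_occidentalis,Oncorhynchus_occidentalis)),Columba_orientalis),Triticum_niger),(Tsuga_giganteus,((Vespa_montanus,Larix_montanus),(Cedrus_nanus,(Rana_occidentalis,Cercopithecus_occidentalis))))).
That clade contains 11 terminal taxa: Cedrus_nanus, Cercopithecus_occidentalis, Columba_orientalis, Larix_montanus, Oncorhynchus_occidentalis, Panthera_montanus, Rana_occidentalis, Saimiri_occidentalis, Triticum_niger, Tsuga_giganteus, Vespa_montanus.

11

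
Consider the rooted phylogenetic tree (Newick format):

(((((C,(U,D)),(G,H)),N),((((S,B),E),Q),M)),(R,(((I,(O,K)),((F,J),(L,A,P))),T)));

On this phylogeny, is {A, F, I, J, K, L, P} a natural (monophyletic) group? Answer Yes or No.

No

The MRCA of the listed taxa subtends ((I,(O,K)),((F,J),(L,A,P))).
That clade also contains O, which is not in the proposed group, so the group is not monophyletic.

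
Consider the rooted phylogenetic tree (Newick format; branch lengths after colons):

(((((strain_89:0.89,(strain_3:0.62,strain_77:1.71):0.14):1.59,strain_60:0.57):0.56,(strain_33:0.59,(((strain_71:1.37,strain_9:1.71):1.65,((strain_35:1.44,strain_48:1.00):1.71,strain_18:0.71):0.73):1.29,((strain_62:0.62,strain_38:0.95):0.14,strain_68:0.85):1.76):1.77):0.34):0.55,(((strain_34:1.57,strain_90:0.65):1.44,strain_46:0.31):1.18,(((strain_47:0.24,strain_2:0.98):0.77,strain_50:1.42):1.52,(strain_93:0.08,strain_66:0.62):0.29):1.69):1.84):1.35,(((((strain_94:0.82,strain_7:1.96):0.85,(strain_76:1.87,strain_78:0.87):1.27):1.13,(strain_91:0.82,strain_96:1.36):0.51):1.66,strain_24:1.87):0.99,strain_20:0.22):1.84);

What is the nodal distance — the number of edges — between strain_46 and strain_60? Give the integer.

The MRCA of strain_46 and strain_60 is the node subtending ((((strain_89,(strain_3,strain_77)),strain_60),(strain_33,(((strain_71,strain_9),((strain_35,strain_48),strain_18)),((strain_62,strain_38),strain_68)))),(((strain_34,strain_90),strain_46),(((strain_47,strain_2),strain_50),(strain_93,strain_66)))).
From strain_46 up to that node: 3 branches. From strain_60 up to the same node: 3 branches. Total: 3 + 3 = 6.

6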